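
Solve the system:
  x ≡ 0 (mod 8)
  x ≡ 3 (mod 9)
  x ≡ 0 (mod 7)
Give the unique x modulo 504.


Moduli 8, 9, 7 are pairwise coprime; by CRT there is a unique solution modulo M = 8 · 9 · 7 = 504.
Solve pairwise, accumulating the modulus:
  Start with x ≡ 0 (mod 8).
  Combine with x ≡ 3 (mod 9): since gcd(8, 9) = 1, we get a unique residue mod 72.
    Write x = 0 + 8·t and substitute into x ≡ 3 (mod 9): 8·t ≡ 3 − 0 = 3 (mod 9).
    The inverse of 8 mod 9 is 8 (since 8·8 = 64 = 7·9 + 1), so t ≡ 8·3 = 24 ≡ 6 (mod 9).
    Then x = 0 + 8·6 = 48, valid modulo lcm(8, 9) = 72: x ≡ 48 (mod 72).
  Combine with x ≡ 0 (mod 7): since gcd(72, 7) = 1, we get a unique residue mod 504.
    Write x = 48 + 72·t and substitute into x ≡ 0 (mod 7): 72·t ≡ 0 − 48 = -48 (mod 7).
    Reduce coefficients mod 7: 2·t ≡ 1 (mod 7).
    The inverse of 2 mod 7 is 4 (since 2·4 = 8 = 1·7 + 1), so t ≡ 4·1 = 4 ≡ 4 (mod 7).
    Then x = 48 + 72·4 = 336, valid modulo lcm(72, 7) = 504: x ≡ 336 (mod 504).
Verify: 336 mod 8 = 0 ✓, 336 mod 9 = 3 ✓, 336 mod 7 = 0 ✓.

x ≡ 336 (mod 504).


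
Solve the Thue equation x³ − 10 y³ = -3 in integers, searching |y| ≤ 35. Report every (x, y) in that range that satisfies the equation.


The equation is x³ - 10y³ = -3. For fixed y, x³ = 10·y³ − 3, so a solution requires the RHS to be a perfect cube.
Strategy: iterate y from -35 to 35, compute RHS = 10·y³ − 3, and check whether it is a (positive or negative) perfect cube.
Check small values of y:
  y = 0: RHS = -3 is not a perfect cube.
  y = 1: RHS = 7 is not a perfect cube.
  y = -1: RHS = -13 is not a perfect cube.
  y = 2: RHS = 77 is not a perfect cube.
  y = -2: RHS = -83 is not a perfect cube.
  y = 3: RHS = 267 is not a perfect cube.
  y = -3: RHS = -273 is not a perfect cube.
Continuing the search up to |y| = 35 finds no solutions either.
No (x, y) in the scanned range satisfies the equation.

No integer solutions with |y| ≤ 35.


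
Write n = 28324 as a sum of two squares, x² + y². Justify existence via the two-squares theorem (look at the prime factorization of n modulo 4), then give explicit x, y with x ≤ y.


Step 1: Factor n = 28324 = 2^2 · 73 · 97.
Step 2: Check the mod-4 condition on each prime factor: 2 = 2 (special); 73 ≡ 1 (mod 4), exponent 1; 97 ≡ 1 (mod 4), exponent 1.
All primes ≡ 3 (mod 4) appear to even exponent (or don't appear), so by the two-squares theorem n IS expressible as a sum of two squares.
Step 3: Build a representation. Group n = k² · m with k = 2 and m = 73 · 97 = 7081 (a product of primes ≡ 1 (mod 4)); a representation of m scales to one of n via (k·x)² + (k·y)² = k²(x² + y²). Each prime p ≡ 1 (mod 4) is itself a sum of two squares; find a² by testing p − a² for a perfect square:
  73: 73 − 1² = 72, 73 − 2² = 69, 73 − 3² = 64 = 8² ⇒ 73 = 3² + 8².
  97: 97 − 1² = 96, 97 − 2² = 93, 97 − 3² = 88, 97 − 4² = 81 = 9² ⇒ 97 = 4² + 9².
  Combine using the Brahmagupta–Fibonacci identity (a² + b²)(c² + d²) = (ac − bd)² + (ad + bc)² = (ac + bd)² + (ad − bc)²:
  73 · 97 = 7081: from (3² + 8²)(4² + 9²), take (3·4 − 8·9, 3·9 + 8·4) = (12 − 72, 27 + 32) = (-60, 59); dropping signs (only squares matter) gives (60, 59); check 60² + 59² = 3600 + 3481 = 7081 ✓.
  Scale by k = 2: (2·60, 2·59) = (120, 118).
Step 4: Order so x ≤ y and verify: 118² + 120² = 13924 + 14400 = 28324 = n. ✓

n = 28324 = 118² + 120² (one valid representation with x ≤ y).


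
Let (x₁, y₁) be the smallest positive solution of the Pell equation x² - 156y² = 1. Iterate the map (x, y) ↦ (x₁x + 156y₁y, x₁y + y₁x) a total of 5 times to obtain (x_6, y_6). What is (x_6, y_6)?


Step 1: Find the fundamental solution (x₁, y₁) of x² - 156y² = 1.
  Expand √156 as a continued fraction. a₀ = ⌊√156⌋ = 12; iterate m_{k+1} = d_k·a_k − m_k, d_{k+1} = (156 − m_{k+1}²)/d_k, a_{k+1} = ⌊(a₀ + m_{k+1})/d_{k+1}⌋ (starting m₀ = 0, d₀ = 1), with convergents p_k = a_k·p_{k-1} + p_{k-2}, q_k = a_k·q_{k-1} + q_{k-2} (p₋₁ = 1, q₋₁ = 0):
  k = 0: a₀ = 12; p₀/q₀ = 12/1; p₀² − 156·q₀² = 144 − 156 = -12.
  k = 1: m = 12, d = 12, a = ⌊(12 + 12)/12⌋ = 2; p/q = (2·12 + 1)/(2·1 + 0) = 25/2; p² − 156·q² = 625 − 624 = 1.
  The first convergent with p² − 156·q² = 1 gives the fundamental solution (x₁, y₁) = (25, 2).
Step 2: Apply the recurrence (x_{n+1}, y_{n+1}) = (x₁x_n + 156y₁y_n, x₁y_n + y₁x_n) repeatedly.
  From (x_1, y_1) = (25, 2): x_2 = 25·25 + 156·2·2 = 1249; y_2 = 25·2 + 2·25 = 100.
  From (x_2, y_2) = (1249, 100): x_3 = 25·1249 + 156·2·100 = 62425; y_3 = 25·100 + 2·1249 = 4998.
  From (x_3, y_3) = (62425, 4998): x_4 = 25·62425 + 156·2·4998 = 3120001; y_4 = 25·4998 + 2·62425 = 249800.
  From (x_4, y_4) = (3120001, 249800): x_5 = 25·3120001 + 156·2·249800 = 155937625; y_5 = 25·249800 + 2·3120001 = 12485002.
  From (x_5, y_5) = (155937625, 12485002): x_6 = 25·155937625 + 156·2·12485002 = 7793761249; y_6 = 25·12485002 + 2·155937625 = 624000300.
Step 3: Verify x_6² - 156·y_6² = 60742714406414040001 - 60742714406414040000 = 1 (should be 1). ✓

(x_1, y_1) = (25, 2); (x_6, y_6) = (7793761249, 624000300).


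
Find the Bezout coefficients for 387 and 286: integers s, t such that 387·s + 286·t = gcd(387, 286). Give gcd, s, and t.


Euclidean algorithm on (387, 286) — divide until remainder is 0:
  387 = 1 · 286 + 101
  286 = 2 · 101 + 84
  101 = 1 · 84 + 17
  84 = 4 · 17 + 16
  17 = 1 · 16 + 1
  16 = 16 · 1 + 0
gcd(387, 286) = 1.
Track Bezout coefficients alongside the remainders: start with r₀ = 387 = a·1 + b·0 (s = 1, t = 0) and r₁ = 286 = a·0 + b·1 (s = 0, t = 1); each new remainder r_{k+1} = r_{k-1} − q_k·r_k inherits s_{k+1} = s_{k-1} − q_k·s_k, t_{k+1} = t_{k-1} − q_k·t_k, so r_k = a·s_k + b·t_k at every step:
  q = 1: r = 101, s = 1 − 1·0 = 1, t = 0 − 1·1 = -1  (check: 387·1 + 286·(-1) = 101)
  q = 2: r = 84, s = 0 − 2·1 = -2, t = 1 − 2·(-1) = 3  (check: 387·(-2) + 286·3 = 84)
  q = 1: r = 17, s = 1 − 1·(-2) = 3, t = -1 − 1·3 = -4  (check: 387·3 + 286·(-4) = 17)
  q = 4: r = 16, s = -2 − 4·3 = -14, t = 3 − 4·(-4) = 19  (check: 387·(-14) + 286·19 = 16)
  q = 1: r = 1, s = 3 − 1·(-14) = 17, t = -4 − 1·19 = -23  (check: 387·17 + 286·(-23) = 1)
The row with r = 1 (the gcd) gives the Bezout coefficients s = 17, t = -23.
Result: 387 · (17) + 286 · (-23) = 1.

gcd(387, 286) = 1; s = 17, t = -23 (check: 387·17 + 286·(-23) = 1).


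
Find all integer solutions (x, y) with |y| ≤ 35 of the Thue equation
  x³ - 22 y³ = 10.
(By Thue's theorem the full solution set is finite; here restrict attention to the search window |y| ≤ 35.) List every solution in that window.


The equation is x³ - 22y³ = 10. For fixed y, x³ = 22·y³ + 10, so a solution requires the RHS to be a perfect cube.
Strategy: iterate y from -35 to 35, compute RHS = 22·y³ + 10, and check whether it is a (positive or negative) perfect cube.
Check small values of y:
  y = 0: RHS = 10 is not a perfect cube.
  y = 1: RHS = 32 is not a perfect cube.
  y = -1: RHS = -12 is not a perfect cube.
  y = 2: RHS = 186 is not a perfect cube.
  y = -2: RHS = -166 is not a perfect cube.
  y = 3: RHS = 604 is not a perfect cube.
  y = -3: RHS = -584 is not a perfect cube.
Continuing the search up to |y| = 35 finds no solutions either.
No (x, y) in the scanned range satisfies the equation.

No integer solutions with |y| ≤ 35.


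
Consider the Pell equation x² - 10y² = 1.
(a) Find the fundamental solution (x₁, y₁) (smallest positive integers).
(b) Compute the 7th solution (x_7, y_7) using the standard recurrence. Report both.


Step 1: Find the fundamental solution (x₁, y₁) of x² - 10y² = 1.
  Expand √10 as a continued fraction. a₀ = ⌊√10⌋ = 3; iterate m_{k+1} = d_k·a_k − m_k, d_{k+1} = (10 − m_{k+1}²)/d_k, a_{k+1} = ⌊(a₀ + m_{k+1})/d_{k+1}⌋ (starting m₀ = 0, d₀ = 1), with convergents p_k = a_k·p_{k-1} + p_{k-2}, q_k = a_k·q_{k-1} + q_{k-2} (p₋₁ = 1, q₋₁ = 0):
  k = 0: a₀ = 3; p₀/q₀ = 3/1; p₀² − 10·q₀² = 9 − 10 = -1.
  k = 1: m = 3, d = 1, a = ⌊(3 + 3)/1⌋ = 6; p/q = (6·3 + 1)/(6·1 + 0) = 19/6; p² − 10·q² = 361 − 360 = 1.
  The first convergent with p² − 10·q² = 1 gives the fundamental solution (x₁, y₁) = (19, 6).
Step 2: Apply the recurrence (x_{n+1}, y_{n+1}) = (x₁x_n + 10y₁y_n, x₁y_n + y₁x_n) repeatedly.
  From (x_1, y_1) = (19, 6): x_2 = 19·19 + 10·6·6 = 721; y_2 = 19·6 + 6·19 = 228.
  From (x_2, y_2) = (721, 228): x_3 = 19·721 + 10·6·228 = 27379; y_3 = 19·228 + 6·721 = 8658.
  From (x_3, y_3) = (27379, 8658): x_4 = 19·27379 + 10·6·8658 = 1039681; y_4 = 19·8658 + 6·27379 = 328776.
  From (x_4, y_4) = (1039681, 328776): x_5 = 19·1039681 + 10·6·328776 = 39480499; y_5 = 19·328776 + 6·1039681 = 12484830.
  From (x_5, y_5) = (39480499, 12484830): x_6 = 19·39480499 + 10·6·12484830 = 1499219281; y_6 = 19·12484830 + 6·39480499 = 474094764.
  From (x_6, y_6) = (1499219281, 474094764): x_7 = 19·1499219281 + 10·6·474094764 = 56930852179; y_7 = 19·474094764 + 6·1499219281 = 18003116202.
Step 3: Verify x_7² - 10·y_7² = 3241121929827149048041 - 3241121929827149048040 = 1 (should be 1). ✓

(x_1, y_1) = (19, 6); (x_7, y_7) = (56930852179, 18003116202).


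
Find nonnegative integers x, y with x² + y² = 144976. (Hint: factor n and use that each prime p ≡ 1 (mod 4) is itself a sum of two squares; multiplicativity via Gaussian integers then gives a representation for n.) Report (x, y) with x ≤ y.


Step 1: Factor n = 144976 = 2^4 · 13 · 17 · 41.
Step 2: Check the mod-4 condition on each prime factor: 2 = 2 (special); 13 ≡ 1 (mod 4), exponent 1; 17 ≡ 1 (mod 4), exponent 1; 41 ≡ 1 (mod 4), exponent 1.
All primes ≡ 3 (mod 4) appear to even exponent (or don't appear), so by the two-squares theorem n IS expressible as a sum of two squares.
Step 3: Build a representation. Group n = k² · m with k = 4 and m = 13 · 17 · 41 = 9061 (a product of primes ≡ 1 (mod 4)); a representation of m scales to one of n via (k·x)² + (k·y)² = k²(x² + y²). Each prime p ≡ 1 (mod 4) is itself a sum of two squares; find a² by testing p − a² for a perfect square:
  13: 13 − 1² = 12, 13 − 2² = 9 = 3² ⇒ 13 = 2² + 3².
  17: 17 − 1² = 16 = 4² ⇒ 17 = 1² + 4².
  41: 41 − 1² = 40, 41 − 2² = 37, 41 − 3² = 32, 41 − 4² = 25 = 5² ⇒ 41 = 4² + 5².
  Combine using the Brahmagupta–Fibonacci identity (a² + b²)(c² + d²) = (ac − bd)² + (ad + bc)² = (ac + bd)² + (ad − bc)²:
  13 · 17 = 221: from (2² + 3²)(1² + 4²), take (2·1 − 3·4, 2·4 + 3·1) = (2 − 12, 8 + 3) = (-10, 11); dropping signs (only squares matter) gives (10, 11); check 10² + 11² = 100 + 121 = 221 ✓.
  221 · 41 = 9061: from (10² + 11²)(4² + 5²), take (10·4 − 11·5, 10·5 + 11·4) = (40 − 55, 50 + 44) = (-15, 94); dropping signs (only squares matter) gives (15, 94); check 15² + 94² = 225 + 8836 = 9061 ✓.
  Scale by k = 4: (4·15, 4·94) = (60, 376).
Step 4: Order so x ≤ y and verify: 60² + 376² = 3600 + 141376 = 144976 = n. ✓

n = 144976 = 60² + 376² (one valid representation with x ≤ y).


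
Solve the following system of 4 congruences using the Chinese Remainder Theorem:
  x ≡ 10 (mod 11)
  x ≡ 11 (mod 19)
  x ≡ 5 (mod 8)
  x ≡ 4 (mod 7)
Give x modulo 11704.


Product of moduli M = 11 · 19 · 8 · 7 = 11704.
Merge one congruence at a time:
  Start: x ≡ 10 (mod 11).
  Combine with x ≡ 11 (mod 19); new modulus lcm = 209.
    Write x = 10 + 11·t and substitute into x ≡ 11 (mod 19): 11·t ≡ 11 − 10 = 1 (mod 19).
    The inverse of 11 mod 19 is 7 (since 11·7 = 77 = 4·19 + 1), so t ≡ 7·1 = 7 ≡ 7 (mod 19).
    Then x = 10 + 11·7 = 87, valid modulo lcm(11, 19) = 209: x ≡ 87 (mod 209).
  Combine with x ≡ 5 (mod 8); new modulus lcm = 1672.
    Write x = 87 + 209·t and substitute into x ≡ 5 (mod 8): 209·t ≡ 5 − 87 = -82 (mod 8).
    Reduce coefficients mod 8: 1·t ≡ 6 (mod 8).
    So t ≡ 6 (mod 8).
    Then x = 87 + 209·6 = 1341, valid modulo lcm(209, 8) = 1672: x ≡ 1341 (mod 1672).
  Combine with x ≡ 4 (mod 7); new modulus lcm = 11704.
    Write x = 1341 + 1672·t and substitute into x ≡ 4 (mod 7): 1672·t ≡ 4 − 1341 = -1337 (mod 7).
    Reduce coefficients mod 7: 6·t ≡ 0 (mod 7).
    The inverse of 6 mod 7 is 6 (since 6·6 = 36 = 5·7 + 1), so t ≡ 6·0 = 0 ≡ 0 (mod 7).
    Then x = 1341 + 1672·0 = 1341, valid modulo lcm(1672, 7) = 11704: x ≡ 1341 (mod 11704).
Verify against each original: 1341 mod 11 = 10, 1341 mod 19 = 11, 1341 mod 8 = 5, 1341 mod 7 = 4.

x ≡ 1341 (mod 11704).


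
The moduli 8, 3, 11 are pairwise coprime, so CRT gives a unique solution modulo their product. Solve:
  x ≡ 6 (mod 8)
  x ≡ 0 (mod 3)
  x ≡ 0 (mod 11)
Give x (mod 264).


Moduli 8, 3, 11 are pairwise coprime; by CRT there is a unique solution modulo M = 8 · 3 · 11 = 264.
Solve pairwise, accumulating the modulus:
  Start with x ≡ 6 (mod 8).
  Combine with x ≡ 0 (mod 3): since gcd(8, 3) = 1, we get a unique residue mod 24.
    Write x = 6 + 8·t and substitute into x ≡ 0 (mod 3): 8·t ≡ 0 − 6 = -6 (mod 3).
    Reduce coefficients mod 3: 2·t ≡ 0 (mod 3).
    The inverse of 2 mod 3 is 2 (since 2·2 = 4 = 1·3 + 1), so t ≡ 2·0 = 0 ≡ 0 (mod 3).
    Then x = 6 + 8·0 = 6, valid modulo lcm(8, 3) = 24: x ≡ 6 (mod 24).
  Combine with x ≡ 0 (mod 11): since gcd(24, 11) = 1, we get a unique residue mod 264.
    Write x = 6 + 24·t and substitute into x ≡ 0 (mod 11): 24·t ≡ 0 − 6 = -6 (mod 11).
    Reduce coefficients mod 11: 2·t ≡ 5 (mod 11).
    The inverse of 2 mod 11 is 6 (since 2·6 = 12 = 1·11 + 1), so t ≡ 6·5 = 30 ≡ 8 (mod 11).
    Then x = 6 + 24·8 = 198, valid modulo lcm(24, 11) = 264: x ≡ 198 (mod 264).
Verify: 198 mod 8 = 6 ✓, 198 mod 3 = 0 ✓, 198 mod 11 = 0 ✓.

x ≡ 198 (mod 264).


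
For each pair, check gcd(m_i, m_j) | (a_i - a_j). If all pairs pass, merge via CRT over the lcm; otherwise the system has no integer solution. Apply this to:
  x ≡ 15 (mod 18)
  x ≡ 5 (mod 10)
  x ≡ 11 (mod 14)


Moduli 18, 10, 14 are not pairwise coprime, so CRT works modulo lcm(m_i) when all pairwise compatibility conditions hold.
Pairwise compatibility: gcd(m_i, m_j) must divide a_i - a_j for every pair.
Merge one congruence at a time:
  Start: x ≡ 15 (mod 18).
  Combine with x ≡ 5 (mod 10): gcd(18, 10) = 2; 5 - 15 = -10, which IS divisible by 2, so compatible.
    Write x = 15 + 18·t and substitute into x ≡ 5 (mod 10): 18·t ≡ 5 − 15 = -10 (mod 10).
    Divide the congruence (and modulus) by g = 2: 9·t ≡ -5 (mod 5).
    Reduce coefficients mod 5: 4·t ≡ 0 (mod 5).
    The inverse of 4 mod 5 is 4 (since 4·4 = 16 = 3·5 + 1), so t ≡ 4·0 = 0 ≡ 0 (mod 5).
    Then x = 15 + 18·0 = 15, valid modulo lcm(18, 10) = 90: x ≡ 15 (mod 90).
  Combine with x ≡ 11 (mod 14): gcd(90, 14) = 2; 11 - 15 = -4, which IS divisible by 2, so compatible.
    Write x = 15 + 90·t and substitute into x ≡ 11 (mod 14): 90·t ≡ 11 − 15 = -4 (mod 14).
    Divide the congruence (and modulus) by g = 2: 45·t ≡ -2 (mod 7).
    Reduce coefficients mod 7: 3·t ≡ 5 (mod 7).
    The inverse of 3 mod 7 is 5 (since 3·5 = 15 = 2·7 + 1), so t ≡ 5·5 = 25 ≡ 4 (mod 7).
    Then x = 15 + 90·4 = 375, valid modulo lcm(90, 14) = 630: x ≡ 375 (mod 630).
Verify: 375 mod 18 = 15, 375 mod 10 = 5, 375 mod 14 = 11.

x ≡ 375 (mod 630).


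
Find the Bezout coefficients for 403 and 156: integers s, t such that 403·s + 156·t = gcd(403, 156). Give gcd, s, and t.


Euclidean algorithm on (403, 156) — divide until remainder is 0:
  403 = 2 · 156 + 91
  156 = 1 · 91 + 65
  91 = 1 · 65 + 26
  65 = 2 · 26 + 13
  26 = 2 · 13 + 0
gcd(403, 156) = 13.
Track Bezout coefficients alongside the remainders: start with r₀ = 403 = a·1 + b·0 (s = 1, t = 0) and r₁ = 156 = a·0 + b·1 (s = 0, t = 1); each new remainder r_{k+1} = r_{k-1} − q_k·r_k inherits s_{k+1} = s_{k-1} − q_k·s_k, t_{k+1} = t_{k-1} − q_k·t_k, so r_k = a·s_k + b·t_k at every step:
  q = 2: r = 91, s = 1 − 2·0 = 1, t = 0 − 2·1 = -2  (check: 403·1 + 156·(-2) = 91)
  q = 1: r = 65, s = 0 − 1·1 = -1, t = 1 − 1·(-2) = 3  (check: 403·(-1) + 156·3 = 65)
  q = 1: r = 26, s = 1 − 1·(-1) = 2, t = -2 − 1·3 = -5  (check: 403·2 + 156·(-5) = 26)
  q = 2: r = 13, s = -1 − 2·2 = -5, t = 3 − 2·(-5) = 13  (check: 403·(-5) + 156·13 = 13)
The row with r = 13 (the gcd) gives the Bezout coefficients s = -5, t = 13.
Result: 403 · (-5) + 156 · (13) = 13.

gcd(403, 156) = 13; s = -5, t = 13 (check: 403·(-5) + 156·13 = 13).


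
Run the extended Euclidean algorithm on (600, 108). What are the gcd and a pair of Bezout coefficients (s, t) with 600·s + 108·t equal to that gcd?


Euclidean algorithm on (600, 108) — divide until remainder is 0:
  600 = 5 · 108 + 60
  108 = 1 · 60 + 48
  60 = 1 · 48 + 12
  48 = 4 · 12 + 0
gcd(600, 108) = 12.
Track Bezout coefficients alongside the remainders: start with r₀ = 600 = a·1 + b·0 (s = 1, t = 0) and r₁ = 108 = a·0 + b·1 (s = 0, t = 1); each new remainder r_{k+1} = r_{k-1} − q_k·r_k inherits s_{k+1} = s_{k-1} − q_k·s_k, t_{k+1} = t_{k-1} − q_k·t_k, so r_k = a·s_k + b·t_k at every step:
  q = 5: r = 60, s = 1 − 5·0 = 1, t = 0 − 5·1 = -5  (check: 600·1 + 108·(-5) = 60)
  q = 1: r = 48, s = 0 − 1·1 = -1, t = 1 − 1·(-5) = 6  (check: 600·(-1) + 108·6 = 48)
  q = 1: r = 12, s = 1 − 1·(-1) = 2, t = -5 − 1·6 = -11  (check: 600·2 + 108·(-11) = 12)
The row with r = 12 (the gcd) gives the Bezout coefficients s = 2, t = -11.
Result: 600 · (2) + 108 · (-11) = 12.

gcd(600, 108) = 12; s = 2, t = -11 (check: 600·2 + 108·(-11) = 12).


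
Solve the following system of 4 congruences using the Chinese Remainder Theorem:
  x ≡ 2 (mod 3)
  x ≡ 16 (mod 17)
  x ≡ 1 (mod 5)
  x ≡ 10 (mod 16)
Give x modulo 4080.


Product of moduli M = 3 · 17 · 5 · 16 = 4080.
Merge one congruence at a time:
  Start: x ≡ 2 (mod 3).
  Combine with x ≡ 16 (mod 17); new modulus lcm = 51.
    Write x = 2 + 3·t and substitute into x ≡ 16 (mod 17): 3·t ≡ 16 − 2 = 14 (mod 17).
    The inverse of 3 mod 17 is 6 (since 3·6 = 18 = 1·17 + 1), so t ≡ 6·14 = 84 ≡ 16 (mod 17).
    Then x = 2 + 3·16 = 50, valid modulo lcm(3, 17) = 51: x ≡ 50 (mod 51).
  Combine with x ≡ 1 (mod 5); new modulus lcm = 255.
    Write x = 50 + 51·t and substitute into x ≡ 1 (mod 5): 51·t ≡ 1 − 50 = -49 (mod 5).
    Reduce coefficients mod 5: 1·t ≡ 1 (mod 5).
    So t ≡ 1 (mod 5).
    Then x = 50 + 51·1 = 101, valid modulo lcm(51, 5) = 255: x ≡ 101 (mod 255).
  Combine with x ≡ 10 (mod 16); new modulus lcm = 4080.
    Write x = 101 + 255·t and substitute into x ≡ 10 (mod 16): 255·t ≡ 10 − 101 = -91 (mod 16).
    Reduce coefficients mod 16: 15·t ≡ 5 (mod 16).
    The inverse of 15 mod 16 is 15 (since 15·15 = 225 = 14·16 + 1), so t ≡ 15·5 = 75 ≡ 11 (mod 16).
    Then x = 101 + 255·11 = 2906, valid modulo lcm(255, 16) = 4080: x ≡ 2906 (mod 4080).
Verify against each original: 2906 mod 3 = 2, 2906 mod 17 = 16, 2906 mod 5 = 1, 2906 mod 16 = 10.

x ≡ 2906 (mod 4080).


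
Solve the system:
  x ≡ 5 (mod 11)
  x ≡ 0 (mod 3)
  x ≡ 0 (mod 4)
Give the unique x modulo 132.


Moduli 11, 3, 4 are pairwise coprime; by CRT there is a unique solution modulo M = 11 · 3 · 4 = 132.
Solve pairwise, accumulating the modulus:
  Start with x ≡ 5 (mod 11).
  Combine with x ≡ 0 (mod 3): since gcd(11, 3) = 1, we get a unique residue mod 33.
    Write x = 5 + 11·t and substitute into x ≡ 0 (mod 3): 11·t ≡ 0 − 5 = -5 (mod 3).
    Reduce coefficients mod 3: 2·t ≡ 1 (mod 3).
    The inverse of 2 mod 3 is 2 (since 2·2 = 4 = 1·3 + 1), so t ≡ 2·1 = 2 ≡ 2 (mod 3).
    Then x = 5 + 11·2 = 27, valid modulo lcm(11, 3) = 33: x ≡ 27 (mod 33).
  Combine with x ≡ 0 (mod 4): since gcd(33, 4) = 1, we get a unique residue mod 132.
    Write x = 27 + 33·t and substitute into x ≡ 0 (mod 4): 33·t ≡ 0 − 27 = -27 (mod 4).
    Reduce coefficients mod 4: 1·t ≡ 1 (mod 4).
    So t ≡ 1 (mod 4).
    Then x = 27 + 33·1 = 60, valid modulo lcm(33, 4) = 132: x ≡ 60 (mod 132).
Verify: 60 mod 11 = 5 ✓, 60 mod 3 = 0 ✓, 60 mod 4 = 0 ✓.

x ≡ 60 (mod 132).


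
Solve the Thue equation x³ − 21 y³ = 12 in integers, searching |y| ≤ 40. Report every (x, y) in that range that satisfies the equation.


The equation is x³ - 21y³ = 12. For fixed y, x³ = 21·y³ + 12, so a solution requires the RHS to be a perfect cube.
Strategy: iterate y from -40 to 40, compute RHS = 21·y³ + 12, and check whether it is a (positive or negative) perfect cube.
Check small values of y:
  y = 0: RHS = 12 is not a perfect cube.
  y = 1: RHS = 33 is not a perfect cube.
  y = -1: RHS = -9 is not a perfect cube.
  y = 2: RHS = 180 is not a perfect cube.
  y = -2: RHS = -156 is not a perfect cube.
  y = 3: RHS = 579 is not a perfect cube.
  y = -3: RHS = -555 is not a perfect cube.
Continuing the search up to |y| = 40 finds no solutions either.
No (x, y) in the scanned range satisfies the equation.

No integer solutions with |y| ≤ 40.


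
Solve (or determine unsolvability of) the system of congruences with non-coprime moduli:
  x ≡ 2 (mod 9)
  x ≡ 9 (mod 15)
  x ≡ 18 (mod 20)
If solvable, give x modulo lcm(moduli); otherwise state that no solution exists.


Moduli 9, 15, 20 are not pairwise coprime, so CRT works modulo lcm(m_i) when all pairwise compatibility conditions hold.
Pairwise compatibility: gcd(m_i, m_j) must divide a_i - a_j for every pair.
Merge one congruence at a time:
  Start: x ≡ 2 (mod 9).
  Combine with x ≡ 9 (mod 15): gcd(9, 15) = 3, and 9 - 2 = 7 is NOT divisible by 3.
    ⇒ system is inconsistent (no integer solution).

No solution (the system is inconsistent).


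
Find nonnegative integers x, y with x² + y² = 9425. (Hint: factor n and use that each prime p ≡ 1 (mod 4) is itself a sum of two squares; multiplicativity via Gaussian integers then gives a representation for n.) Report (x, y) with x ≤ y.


Step 1: Factor n = 9425 = 5^2 · 13 · 29.
Step 2: Check the mod-4 condition on each prime factor: 5 ≡ 1 (mod 4), exponent 2; 13 ≡ 1 (mod 4), exponent 1; 29 ≡ 1 (mod 4), exponent 1.
All primes ≡ 3 (mod 4) appear to even exponent (or don't appear), so by the two-squares theorem n IS expressible as a sum of two squares.
Step 3: Build a representation. Group n = k² · m with k = 5 and m = 13 · 29 = 377 (a product of primes ≡ 1 (mod 4)); a representation of m scales to one of n via (k·x)² + (k·y)² = k²(x² + y²). Each prime p ≡ 1 (mod 4) is itself a sum of two squares; find a² by testing p − a² for a perfect square:
  13: 13 − 1² = 12, 13 − 2² = 9 = 3² ⇒ 13 = 2² + 3².
  29: 29 − 1² = 28, 29 − 2² = 25 = 5² ⇒ 29 = 2² + 5².
  Combine using the Brahmagupta–Fibonacci identity (a² + b²)(c² + d²) = (ac − bd)² + (ad + bc)² = (ac + bd)² + (ad − bc)²:
  13 · 29 = 377: from (2² + 3²)(2² + 5²), take (2·2 − 3·5, 2·5 + 3·2) = (4 − 15, 10 + 6) = (-11, 16); dropping signs (only squares matter) gives (11, 16); check 11² + 16² = 121 + 256 = 377 ✓.
  Scale by k = 5: (5·11, 5·16) = (55, 80).
Step 4: Order so x ≤ y and verify: 55² + 80² = 3025 + 6400 = 9425 = n. ✓

n = 9425 = 55² + 80² (one valid representation with x ≤ y).


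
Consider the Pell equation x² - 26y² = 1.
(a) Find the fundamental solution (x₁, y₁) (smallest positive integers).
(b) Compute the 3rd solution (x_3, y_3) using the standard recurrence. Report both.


Step 1: Find the fundamental solution (x₁, y₁) of x² - 26y² = 1.
  Expand √26 as a continued fraction. a₀ = ⌊√26⌋ = 5; iterate m_{k+1} = d_k·a_k − m_k, d_{k+1} = (26 − m_{k+1}²)/d_k, a_{k+1} = ⌊(a₀ + m_{k+1})/d_{k+1}⌋ (starting m₀ = 0, d₀ = 1), with convergents p_k = a_k·p_{k-1} + p_{k-2}, q_k = a_k·q_{k-1} + q_{k-2} (p₋₁ = 1, q₋₁ = 0):
  k = 0: a₀ = 5; p₀/q₀ = 5/1; p₀² − 26·q₀² = 25 − 26 = -1.
  k = 1: m = 5, d = 1, a = ⌊(5 + 5)/1⌋ = 10; p/q = (10·5 + 1)/(10·1 + 0) = 51/10; p² − 26·q² = 2601 − 2600 = 1.
  The first convergent with p² − 26·q² = 1 gives the fundamental solution (x₁, y₁) = (51, 10).
Step 2: Apply the recurrence (x_{n+1}, y_{n+1}) = (x₁x_n + 26y₁y_n, x₁y_n + y₁x_n) repeatedly.
  From (x_1, y_1) = (51, 10): x_2 = 51·51 + 26·10·10 = 5201; y_2 = 51·10 + 10·51 = 1020.
  From (x_2, y_2) = (5201, 1020): x_3 = 51·5201 + 26·10·1020 = 530451; y_3 = 51·1020 + 10·5201 = 104030.
Step 3: Verify x_3² - 26·y_3² = 281378263401 - 281378263400 = 1 (should be 1). ✓

(x_1, y_1) = (51, 10); (x_3, y_3) = (530451, 104030).


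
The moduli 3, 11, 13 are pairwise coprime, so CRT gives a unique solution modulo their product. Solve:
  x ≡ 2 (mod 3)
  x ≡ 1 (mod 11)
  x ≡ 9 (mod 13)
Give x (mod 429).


Moduli 3, 11, 13 are pairwise coprime; by CRT there is a unique solution modulo M = 3 · 11 · 13 = 429.
Solve pairwise, accumulating the modulus:
  Start with x ≡ 2 (mod 3).
  Combine with x ≡ 1 (mod 11): since gcd(3, 11) = 1, we get a unique residue mod 33.
    Write x = 2 + 3·t and substitute into x ≡ 1 (mod 11): 3·t ≡ 1 − 2 = -1 (mod 11).
    Reduce coefficients mod 11: 3·t ≡ 10 (mod 11).
    The inverse of 3 mod 11 is 4 (since 3·4 = 12 = 1·11 + 1), so t ≡ 4·10 = 40 ≡ 7 (mod 11).
    Then x = 2 + 3·7 = 23, valid modulo lcm(3, 11) = 33: x ≡ 23 (mod 33).
  Combine with x ≡ 9 (mod 13): since gcd(33, 13) = 1, we get a unique residue mod 429.
    Write x = 23 + 33·t and substitute into x ≡ 9 (mod 13): 33·t ≡ 9 − 23 = -14 (mod 13).
    Reduce coefficients mod 13: 7·t ≡ 12 (mod 13).
    The inverse of 7 mod 13 is 2 (since 7·2 = 14 = 1·13 + 1), so t ≡ 2·12 = 24 ≡ 11 (mod 13).
    Then x = 23 + 33·11 = 386, valid modulo lcm(33, 13) = 429: x ≡ 386 (mod 429).
Verify: 386 mod 3 = 2 ✓, 386 mod 11 = 1 ✓, 386 mod 13 = 9 ✓.

x ≡ 386 (mod 429).


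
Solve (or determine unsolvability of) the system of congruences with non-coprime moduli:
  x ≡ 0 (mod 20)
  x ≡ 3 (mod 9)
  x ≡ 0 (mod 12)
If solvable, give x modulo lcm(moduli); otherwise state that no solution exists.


Moduli 20, 9, 12 are not pairwise coprime, so CRT works modulo lcm(m_i) when all pairwise compatibility conditions hold.
Pairwise compatibility: gcd(m_i, m_j) must divide a_i - a_j for every pair.
Merge one congruence at a time:
  Start: x ≡ 0 (mod 20).
  Combine with x ≡ 3 (mod 9): gcd(20, 9) = 1; 3 - 0 = 3, which IS divisible by 1, so compatible.
    Write x = 0 + 20·t and substitute into x ≡ 3 (mod 9): 20·t ≡ 3 − 0 = 3 (mod 9).
    Reduce coefficients mod 9: 2·t ≡ 3 (mod 9).
    The inverse of 2 mod 9 is 5 (since 2·5 = 10 = 1·9 + 1), so t ≡ 5·3 = 15 ≡ 6 (mod 9).
    Then x = 0 + 20·6 = 120, valid modulo lcm(20, 9) = 180: x ≡ 120 (mod 180).
  Combine with x ≡ 0 (mod 12): gcd(180, 12) = 12; 0 - 120 = -120, which IS divisible by 12, so compatible.
    Write x = 120 + 180·t and substitute into x ≡ 0 (mod 12): 180·t ≡ 0 − 120 = -120 (mod 12).
    Divide the congruence (and modulus) by g = 12: 15·t ≡ -10 (mod 1).
    Modulo 1 every t works; take t = 0.
    Then x = 120 + 180·0 = 120, valid modulo lcm(180, 12) = 180: x ≡ 120 (mod 180).
Verify: 120 mod 20 = 0, 120 mod 9 = 3, 120 mod 12 = 0.

x ≡ 120 (mod 180).


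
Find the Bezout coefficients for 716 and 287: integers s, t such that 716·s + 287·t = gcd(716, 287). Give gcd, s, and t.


Euclidean algorithm on (716, 287) — divide until remainder is 0:
  716 = 2 · 287 + 142
  287 = 2 · 142 + 3
  142 = 47 · 3 + 1
  3 = 3 · 1 + 0
gcd(716, 287) = 1.
Track Bezout coefficients alongside the remainders: start with r₀ = 716 = a·1 + b·0 (s = 1, t = 0) and r₁ = 287 = a·0 + b·1 (s = 0, t = 1); each new remainder r_{k+1} = r_{k-1} − q_k·r_k inherits s_{k+1} = s_{k-1} − q_k·s_k, t_{k+1} = t_{k-1} − q_k·t_k, so r_k = a·s_k + b·t_k at every step:
  q = 2: r = 142, s = 1 − 2·0 = 1, t = 0 − 2·1 = -2  (check: 716·1 + 287·(-2) = 142)
  q = 2: r = 3, s = 0 − 2·1 = -2, t = 1 − 2·(-2) = 5  (check: 716·(-2) + 287·5 = 3)
  q = 47: r = 1, s = 1 − 47·(-2) = 95, t = -2 − 47·5 = -237  (check: 716·95 + 287·(-237) = 1)
The row with r = 1 (the gcd) gives the Bezout coefficients s = 95, t = -237.
Result: 716 · (95) + 287 · (-237) = 1.

gcd(716, 287) = 1; s = 95, t = -237 (check: 716·95 + 287·(-237) = 1).


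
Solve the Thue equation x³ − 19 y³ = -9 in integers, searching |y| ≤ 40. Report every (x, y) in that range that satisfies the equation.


The equation is x³ - 19y³ = -9. For fixed y, x³ = 19·y³ − 9, so a solution requires the RHS to be a perfect cube.
Strategy: iterate y from -40 to 40, compute RHS = 19·y³ − 9, and check whether it is a (positive or negative) perfect cube.
Check small values of y:
  y = 0: RHS = -9 is not a perfect cube.
  y = 1: RHS = 10 is not a perfect cube.
  y = -1: RHS = -28 is not a perfect cube.
  y = 2: RHS = 143 is not a perfect cube.
  y = -2: RHS = -161 is not a perfect cube.
  y = 3: RHS = 504 is not a perfect cube.
  y = -3: RHS = -522 is not a perfect cube.
Continuing the search up to |y| = 40 finds no solutions either.
No (x, y) in the scanned range satisfies the equation.

No integer solutions with |y| ≤ 40.


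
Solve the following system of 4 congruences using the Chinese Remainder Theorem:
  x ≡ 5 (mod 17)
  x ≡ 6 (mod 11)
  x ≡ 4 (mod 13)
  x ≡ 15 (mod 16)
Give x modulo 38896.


Product of moduli M = 17 · 11 · 13 · 16 = 38896.
Merge one congruence at a time:
  Start: x ≡ 5 (mod 17).
  Combine with x ≡ 6 (mod 11); new modulus lcm = 187.
    Write x = 5 + 17·t and substitute into x ≡ 6 (mod 11): 17·t ≡ 6 − 5 = 1 (mod 11).
    Reduce coefficients mod 11: 6·t ≡ 1 (mod 11).
    The inverse of 6 mod 11 is 2 (since 6·2 = 12 = 1·11 + 1), so t ≡ 2·1 = 2 ≡ 2 (mod 11).
    Then x = 5 + 17·2 = 39, valid modulo lcm(17, 11) = 187: x ≡ 39 (mod 187).
  Combine with x ≡ 4 (mod 13); new modulus lcm = 2431.
    Write x = 39 + 187·t and substitute into x ≡ 4 (mod 13): 187·t ≡ 4 − 39 = -35 (mod 13).
    Reduce coefficients mod 13: 5·t ≡ 4 (mod 13).
    The inverse of 5 mod 13 is 8 (since 5·8 = 40 = 3·13 + 1), so t ≡ 8·4 = 32 ≡ 6 (mod 13).
    Then x = 39 + 187·6 = 1161, valid modulo lcm(187, 13) = 2431: x ≡ 1161 (mod 2431).
  Combine with x ≡ 15 (mod 16); new modulus lcm = 38896.
    Write x = 1161 + 2431·t and substitute into x ≡ 15 (mod 16): 2431·t ≡ 15 − 1161 = -1146 (mod 16).
    Reduce coefficients mod 16: 15·t ≡ 6 (mod 16).
    The inverse of 15 mod 16 is 15 (since 15·15 = 225 = 14·16 + 1), so t ≡ 15·6 = 90 ≡ 10 (mod 16).
    Then x = 1161 + 2431·10 = 25471, valid modulo lcm(2431, 16) = 38896: x ≡ 25471 (mod 38896).
Verify against each original: 25471 mod 17 = 5, 25471 mod 11 = 6, 25471 mod 13 = 4, 25471 mod 16 = 15.

x ≡ 25471 (mod 38896).


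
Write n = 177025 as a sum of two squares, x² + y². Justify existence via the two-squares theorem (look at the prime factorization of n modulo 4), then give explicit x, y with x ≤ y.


Step 1: Factor n = 177025 = 5^2 · 73 · 97.
Step 2: Check the mod-4 condition on each prime factor: 5 ≡ 1 (mod 4), exponent 2; 73 ≡ 1 (mod 4), exponent 1; 97 ≡ 1 (mod 4), exponent 1.
All primes ≡ 3 (mod 4) appear to even exponent (or don't appear), so by the two-squares theorem n IS expressible as a sum of two squares.
Step 3: Build a representation. Group n = k² · m with k = 5 and m = 73 · 97 = 7081 (a product of primes ≡ 1 (mod 4)); a representation of m scales to one of n via (k·x)² + (k·y)² = k²(x² + y²). Each prime p ≡ 1 (mod 4) is itself a sum of two squares; find a² by testing p − a² for a perfect square:
  73: 73 − 1² = 72, 73 − 2² = 69, 73 − 3² = 64 = 8² ⇒ 73 = 3² + 8².
  97: 97 − 1² = 96, 97 − 2² = 93, 97 − 3² = 88, 97 − 4² = 81 = 9² ⇒ 97 = 4² + 9².
  Combine using the Brahmagupta–Fibonacci identity (a² + b²)(c² + d²) = (ac − bd)² + (ad + bc)² = (ac + bd)² + (ad − bc)²:
  73 · 97 = 7081: from (3² + 8²)(4² + 9²), take (3·4 − 8·9, 3·9 + 8·4) = (12 − 72, 27 + 32) = (-60, 59); dropping signs (only squares matter) gives (60, 59); check 60² + 59² = 3600 + 3481 = 7081 ✓.
  Scale by k = 5: (5·60, 5·59) = (300, 295).
Step 4: Order so x ≤ y and verify: 295² + 300² = 87025 + 90000 = 177025 = n. ✓

n = 177025 = 295² + 300² (one valid representation with x ≤ y).


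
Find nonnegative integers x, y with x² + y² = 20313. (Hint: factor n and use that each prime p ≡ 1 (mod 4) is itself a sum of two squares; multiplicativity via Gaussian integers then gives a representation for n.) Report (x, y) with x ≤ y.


Step 1: Factor n = 20313 = 3^2 · 37 · 61.
Step 2: Check the mod-4 condition on each prime factor: 3 ≡ 3 (mod 4), exponent 2 (must be even); 37 ≡ 1 (mod 4), exponent 1; 61 ≡ 1 (mod 4), exponent 1.
All primes ≡ 3 (mod 4) appear to even exponent (or don't appear), so by the two-squares theorem n IS expressible as a sum of two squares.
Step 3: Build a representation. Group n = k² · m with k = 3 and m = 37 · 61 = 2257 (a product of primes ≡ 1 (mod 4)); a representation of m scales to one of n via (k·x)² + (k·y)² = k²(x² + y²). Each prime p ≡ 1 (mod 4) is itself a sum of two squares; find a² by testing p − a² for a perfect square:
  37: 37 − 1² = 36 = 6² ⇒ 37 = 1² + 6².
  61: 61 − 1² = 60, 61 − 2² = 57, 61 − 3² = 52, 61 − 4² = 45, 61 − 5² = 36 = 6² ⇒ 61 = 5² + 6².
  Combine using the Brahmagupta–Fibonacci identity (a² + b²)(c² + d²) = (ac − bd)² + (ad + bc)² = (ac + bd)² + (ad − bc)²:
  37 · 61 = 2257: from (1² + 6²)(5² + 6²), take (1·5 − 6·6, 1·6 + 6·5) = (5 − 36, 6 + 30) = (-31, 36); dropping signs (only squares matter) gives (31, 36); check 31² + 36² = 961 + 1296 = 2257 ✓.
  Scale by k = 3: (3·31, 3·36) = (93, 108).
Step 4: Order so x ≤ y and verify: 93² + 108² = 8649 + 11664 = 20313 = n. ✓

n = 20313 = 93² + 108² (one valid representation with x ≤ y).


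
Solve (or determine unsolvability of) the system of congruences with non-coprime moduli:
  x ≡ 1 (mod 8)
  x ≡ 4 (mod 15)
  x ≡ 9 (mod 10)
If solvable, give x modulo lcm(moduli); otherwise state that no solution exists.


Moduli 8, 15, 10 are not pairwise coprime, so CRT works modulo lcm(m_i) when all pairwise compatibility conditions hold.
Pairwise compatibility: gcd(m_i, m_j) must divide a_i - a_j for every pair.
Merge one congruence at a time:
  Start: x ≡ 1 (mod 8).
  Combine with x ≡ 4 (mod 15): gcd(8, 15) = 1; 4 - 1 = 3, which IS divisible by 1, so compatible.
    Write x = 1 + 8·t and substitute into x ≡ 4 (mod 15): 8·t ≡ 4 − 1 = 3 (mod 15).
    The inverse of 8 mod 15 is 2 (since 8·2 = 16 = 1·15 + 1), so t ≡ 2·3 = 6 ≡ 6 (mod 15).
    Then x = 1 + 8·6 = 49, valid modulo lcm(8, 15) = 120: x ≡ 49 (mod 120).
  Combine with x ≡ 9 (mod 10): gcd(120, 10) = 10; 9 - 49 = -40, which IS divisible by 10, so compatible.
    Write x = 49 + 120·t and substitute into x ≡ 9 (mod 10): 120·t ≡ 9 − 49 = -40 (mod 10).
    Divide the congruence (and modulus) by g = 10: 12·t ≡ -4 (mod 1).
    Modulo 1 every t works; take t = 0.
    Then x = 49 + 120·0 = 49, valid modulo lcm(120, 10) = 120: x ≡ 49 (mod 120).
Verify: 49 mod 8 = 1, 49 mod 15 = 4, 49 mod 10 = 9.

x ≡ 49 (mod 120).


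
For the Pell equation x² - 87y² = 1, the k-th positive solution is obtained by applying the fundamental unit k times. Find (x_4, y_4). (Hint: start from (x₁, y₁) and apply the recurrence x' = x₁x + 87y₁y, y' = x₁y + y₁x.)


Step 1: Find the fundamental solution (x₁, y₁) of x² - 87y² = 1.
  Expand √87 as a continued fraction. a₀ = ⌊√87⌋ = 9; iterate m_{k+1} = d_k·a_k − m_k, d_{k+1} = (87 − m_{k+1}²)/d_k, a_{k+1} = ⌊(a₀ + m_{k+1})/d_{k+1}⌋ (starting m₀ = 0, d₀ = 1), with convergents p_k = a_k·p_{k-1} + p_{k-2}, q_k = a_k·q_{k-1} + q_{k-2} (p₋₁ = 1, q₋₁ = 0):
  k = 0: a₀ = 9; p₀/q₀ = 9/1; p₀² − 87·q₀² = 81 − 87 = -6.
  k = 1: m = 9, d = 6, a = ⌊(9 + 9)/6⌋ = 3; p/q = (3·9 + 1)/(3·1 + 0) = 28/3; p² − 87·q² = 784 − 783 = 1.
  The first convergent with p² − 87·q² = 1 gives the fundamental solution (x₁, y₁) = (28, 3).
Step 2: Apply the recurrence (x_{n+1}, y_{n+1}) = (x₁x_n + 87y₁y_n, x₁y_n + y₁x_n) repeatedly.
  From (x_1, y_1) = (28, 3): x_2 = 28·28 + 87·3·3 = 1567; y_2 = 28·3 + 3·28 = 168.
  From (x_2, y_2) = (1567, 168): x_3 = 28·1567 + 87·3·168 = 87724; y_3 = 28·168 + 3·1567 = 9405.
  From (x_3, y_3) = (87724, 9405): x_4 = 28·87724 + 87·3·9405 = 4910977; y_4 = 28·9405 + 3·87724 = 526512.
Step 3: Verify x_4² - 87·y_4² = 24117695094529 - 24117695094528 = 1 (should be 1). ✓

(x_1, y_1) = (28, 3); (x_4, y_4) = (4910977, 526512).


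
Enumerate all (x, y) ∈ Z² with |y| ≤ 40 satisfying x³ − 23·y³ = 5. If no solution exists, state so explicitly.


The equation is x³ - 23y³ = 5. For fixed y, x³ = 23·y³ + 5, so a solution requires the RHS to be a perfect cube.
Strategy: iterate y from -40 to 40, compute RHS = 23·y³ + 5, and check whether it is a (positive or negative) perfect cube.
Check small values of y:
  y = 0: RHS = 5 is not a perfect cube.
  y = 1: RHS = 28 is not a perfect cube.
  y = -1: RHS = -18 is not a perfect cube.
  y = 2: RHS = 189 is not a perfect cube.
  y = -2: RHS = -179 is not a perfect cube.
  y = 3: RHS = 626 is not a perfect cube.
  y = -3: RHS = -616 is not a perfect cube.
Continuing the search up to |y| = 40 finds no solutions either.
No (x, y) in the scanned range satisfies the equation.

No integer solutions with |y| ≤ 40.


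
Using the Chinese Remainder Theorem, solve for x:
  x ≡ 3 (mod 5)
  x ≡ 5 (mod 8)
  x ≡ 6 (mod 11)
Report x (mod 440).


Moduli 5, 8, 11 are pairwise coprime; by CRT there is a unique solution modulo M = 5 · 8 · 11 = 440.
Solve pairwise, accumulating the modulus:
  Start with x ≡ 3 (mod 5).
  Combine with x ≡ 5 (mod 8): since gcd(5, 8) = 1, we get a unique residue mod 40.
    Write x = 3 + 5·t and substitute into x ≡ 5 (mod 8): 5·t ≡ 5 − 3 = 2 (mod 8).
    The inverse of 5 mod 8 is 5 (since 5·5 = 25 = 3·8 + 1), so t ≡ 5·2 = 10 ≡ 2 (mod 8).
    Then x = 3 + 5·2 = 13, valid modulo lcm(5, 8) = 40: x ≡ 13 (mod 40).
  Combine with x ≡ 6 (mod 11): since gcd(40, 11) = 1, we get a unique residue mod 440.
    Write x = 13 + 40·t and substitute into x ≡ 6 (mod 11): 40·t ≡ 6 − 13 = -7 (mod 11).
    Reduce coefficients mod 11: 7·t ≡ 4 (mod 11).
    The inverse of 7 mod 11 is 8 (since 7·8 = 56 = 5·11 + 1), so t ≡ 8·4 = 32 ≡ 10 (mod 11).
    Then x = 13 + 40·10 = 413, valid modulo lcm(40, 11) = 440: x ≡ 413 (mod 440).
Verify: 413 mod 5 = 3 ✓, 413 mod 8 = 5 ✓, 413 mod 11 = 6 ✓.

x ≡ 413 (mod 440).


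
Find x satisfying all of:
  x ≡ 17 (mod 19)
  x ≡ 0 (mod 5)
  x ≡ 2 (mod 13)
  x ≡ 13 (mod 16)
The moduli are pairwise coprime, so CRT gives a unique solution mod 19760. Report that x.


Product of moduli M = 19 · 5 · 13 · 16 = 19760.
Merge one congruence at a time:
  Start: x ≡ 17 (mod 19).
  Combine with x ≡ 0 (mod 5); new modulus lcm = 95.
    Write x = 17 + 19·t and substitute into x ≡ 0 (mod 5): 19·t ≡ 0 − 17 = -17 (mod 5).
    Reduce coefficients mod 5: 4·t ≡ 3 (mod 5).
    The inverse of 4 mod 5 is 4 (since 4·4 = 16 = 3·5 + 1), so t ≡ 4·3 = 12 ≡ 2 (mod 5).
    Then x = 17 + 19·2 = 55, valid modulo lcm(19, 5) = 95: x ≡ 55 (mod 95).
  Combine with x ≡ 2 (mod 13); new modulus lcm = 1235.
    Write x = 55 + 95·t and substitute into x ≡ 2 (mod 13): 95·t ≡ 2 − 55 = -53 (mod 13).
    Reduce coefficients mod 13: 4·t ≡ 12 (mod 13).
    The inverse of 4 mod 13 is 10 (since 4·10 = 40 = 3·13 + 1), so t ≡ 10·12 = 120 ≡ 3 (mod 13).
    Then x = 55 + 95·3 = 340, valid modulo lcm(95, 13) = 1235: x ≡ 340 (mod 1235).
  Combine with x ≡ 13 (mod 16); new modulus lcm = 19760.
    Write x = 340 + 1235·t and substitute into x ≡ 13 (mod 16): 1235·t ≡ 13 − 340 = -327 (mod 16).
    Reduce coefficients mod 16: 3·t ≡ 9 (mod 16).
    The inverse of 3 mod 16 is 11 (since 3·11 = 33 = 2·16 + 1), so t ≡ 11·9 = 99 ≡ 3 (mod 16).
    Then x = 340 + 1235·3 = 4045, valid modulo lcm(1235, 16) = 19760: x ≡ 4045 (mod 19760).
Verify against each original: 4045 mod 19 = 17, 4045 mod 5 = 0, 4045 mod 13 = 2, 4045 mod 16 = 13.

x ≡ 4045 (mod 19760).
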